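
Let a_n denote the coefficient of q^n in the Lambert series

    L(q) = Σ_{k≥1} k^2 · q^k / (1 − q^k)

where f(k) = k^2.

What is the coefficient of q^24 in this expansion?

d|24:{24,12,8,6,4,3,2,1}  Σf=576+144+64+36+16+9+4+1=850

a_24 = 850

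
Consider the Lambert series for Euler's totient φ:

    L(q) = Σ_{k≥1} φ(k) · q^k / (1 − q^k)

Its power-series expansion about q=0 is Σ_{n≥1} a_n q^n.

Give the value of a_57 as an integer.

n=57: 1·57 3·19 19·3 57·1  φ→[1+2+18+36]=57

a_57 = 57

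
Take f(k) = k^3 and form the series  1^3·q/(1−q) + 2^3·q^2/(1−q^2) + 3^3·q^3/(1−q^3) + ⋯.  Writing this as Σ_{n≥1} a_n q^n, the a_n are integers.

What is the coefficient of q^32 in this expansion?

q^32  k|32↦f(k): 1:1 2:8 4:64 8:512 16:4096 32:32768  a_32=37449

a_32 = 37449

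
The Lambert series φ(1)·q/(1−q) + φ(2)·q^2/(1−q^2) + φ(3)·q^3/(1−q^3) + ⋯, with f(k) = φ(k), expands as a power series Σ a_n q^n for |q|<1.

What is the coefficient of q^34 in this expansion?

d|34:{34,17,2,1}  Σφ=16+16+1+1=34

a_34 = 34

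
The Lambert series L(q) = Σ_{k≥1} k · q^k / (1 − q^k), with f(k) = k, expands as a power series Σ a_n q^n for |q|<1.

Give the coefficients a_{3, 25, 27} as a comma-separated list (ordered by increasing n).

4, 31, 40

d|3:{3,1}  Σf=3+1=4
q^25  k|25↦f(k): 25:25 5:5 1:1  a_25=31
n=27: 1·27 3·9 9·3 27·1  f→[1+3+9+27]=40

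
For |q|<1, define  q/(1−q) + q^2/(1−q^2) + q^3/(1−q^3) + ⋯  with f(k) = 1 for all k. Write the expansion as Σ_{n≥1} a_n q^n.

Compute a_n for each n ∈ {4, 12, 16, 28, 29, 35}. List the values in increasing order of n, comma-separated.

d|4:{1,2,4}  Σf=1+1+1=3
[q^12] f(12)=1,f(6)=1,f(4)=1,f(3)=1,f(2)=1,f(1)=1 ⇒ 6
n=16: 16·1 8·2 4·4 2·8 1·16  f→[1+1+1+1+1]=5
[q^28] f(28)=1,f(14)=1,f(7)=1,f(4)=1,f(2)=1,f(1)=1 ⇒ 6
[q^29] f(1)=1,f(29)=1 ⇒ 2
[q^35] f(35)=1,f(7)=1,f(5)=1,f(1)=1 ⇒ 4

3, 6, 5, 6, 2, 4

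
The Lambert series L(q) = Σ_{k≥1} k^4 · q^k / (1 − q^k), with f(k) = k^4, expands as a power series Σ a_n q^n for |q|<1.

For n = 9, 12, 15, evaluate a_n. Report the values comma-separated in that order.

6643, 22386, 51332

q^9  k|9↦f(k): 9:6561 3:81 1:1  a_9=6643
[q^12] f(1)=1,f(2)=16,f(3)=81,f(4)=256,f(6)=1296,f(12)=20736 ⇒ 22386
q^15  k|15↦f(k): 1:1 3:81 5:625 15:50625  a_15=51332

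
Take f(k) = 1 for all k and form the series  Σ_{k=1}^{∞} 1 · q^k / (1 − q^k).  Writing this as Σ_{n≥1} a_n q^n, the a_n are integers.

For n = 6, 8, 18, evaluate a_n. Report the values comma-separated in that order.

4, 4, 6

d|6:{6,3,2,1}  Σf=1+1+1+1=4
[q^8] f(8)=1,f(4)=1,f(2)=1,f(1)=1 ⇒ 4
d|18:{1,2,3,6,9,18}  Σf=1+1+1+1+1+1=6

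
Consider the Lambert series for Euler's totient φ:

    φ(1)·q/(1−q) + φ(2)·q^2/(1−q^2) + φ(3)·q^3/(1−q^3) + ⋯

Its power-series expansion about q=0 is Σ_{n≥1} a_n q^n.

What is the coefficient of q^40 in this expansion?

n=40: 40·1 20·2 10·4 8·5 5·8 4·10 2·20 1·40  φ→[16+8+4+4+4+2+1+1]=40

a_40 = 40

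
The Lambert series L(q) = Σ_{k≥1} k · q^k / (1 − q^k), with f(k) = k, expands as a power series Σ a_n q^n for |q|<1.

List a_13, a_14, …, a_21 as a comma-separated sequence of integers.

d|13:{13,1}  Σf=13+1=14
d|14:{1,2,7,14}  Σf=1+2+7+14=24
[q^15] f(15)=15,f(5)=5,f(3)=3,f(1)=1 ⇒ 24
n=16: 1·16 2·8 4·4 8·2 16·1  f→[1+2+4+8+16]=31
[q^17] f(1)=1,f(17)=17 ⇒ 18
n=18: 18·1 9·2 6·3 3·6 2·9 1·18  f→[18+9+6+3+2+1]=39
d|19:{19,1}  Σf=19+1=20
q^20  k|20↦f(k): 1:1 2:2 4:4 5:5 10:10 20:20  a_20=42
d|21:{1,3,7,21}  Σf=1+3+7+21=32

14, 24, 24, 31, 18, 39, 20, 42, 32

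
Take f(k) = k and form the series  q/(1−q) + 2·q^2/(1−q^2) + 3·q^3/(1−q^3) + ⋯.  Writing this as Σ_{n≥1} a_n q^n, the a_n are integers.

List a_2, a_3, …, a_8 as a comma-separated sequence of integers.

3, 4, 7, 6, 12, 8, 15

n=2: 1·2 2·1  f→[1+2]=3
[q^3] f(3)=3,f(1)=1 ⇒ 4
q^4  k|4↦f(k): 4:4 2:2 1:1  a_4=7
q^5  k|5↦f(k): 5:5 1:1  a_5=6
d|6:{1,2,3,6}  Σf=1+2+3+6=12
n=7: 1·7 7·1  f→[1+7]=8
n=8: 1·8 2·4 4·2 8·1  f→[1+2+4+8]=15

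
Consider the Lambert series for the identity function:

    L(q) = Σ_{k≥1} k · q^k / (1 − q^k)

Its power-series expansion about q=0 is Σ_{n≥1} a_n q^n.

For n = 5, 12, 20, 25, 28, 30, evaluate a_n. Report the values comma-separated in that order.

[q^5] f(1)=1,f(5)=5 ⇒ 6
q^12  k|12↦f(k): 1:1 2:2 3:3 4:4 6:6 12:12  a_12=28
[q^20] f(20)=20,f(10)=10,f(5)=5,f(4)=4,f(2)=2,f(1)=1 ⇒ 42
n=25: 1·25 5·5 25·1  f→[1+5+25]=31
n=28: 28·1 14·2 7·4 4·7 2·14 1·28  f→[28+14+7+4+2+1]=56
[q^30] f(1)=1,f(2)=2,f(3)=3,f(5)=5,f(6)=6,f(10)=10,f(15)=15,f(30)=30 ⇒ 72

6, 28, 42, 31, 56, 72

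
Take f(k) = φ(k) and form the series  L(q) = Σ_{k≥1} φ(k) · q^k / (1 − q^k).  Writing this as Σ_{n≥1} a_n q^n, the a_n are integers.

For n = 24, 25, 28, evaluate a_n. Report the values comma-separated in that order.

d|24:{1,2,3,4,6,8,12,24}  Σφ=1+1+2+2+2+4+4+8=24
n=25: 25·1 5·5 1·25  φ→[20+4+1]=25
q^28  k|28↦φ(k): 1:1 2:1 4:2 7:6 14:6 28:12  a_28=28

24, 25, 28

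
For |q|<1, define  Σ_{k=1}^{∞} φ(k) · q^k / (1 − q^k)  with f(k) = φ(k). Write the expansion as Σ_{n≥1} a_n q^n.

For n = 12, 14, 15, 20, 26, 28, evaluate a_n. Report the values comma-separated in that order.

d|12:{12,6,4,3,2,1}  Σφ=4+2+2+2+1+1=12
n=14: 14·1 7·2 2·7 1·14  φ→[6+6+1+1]=14
[q^15] φ(15)=8,φ(5)=4,φ(3)=2,φ(1)=1 ⇒ 15
[q^20] φ(1)=1,φ(2)=1,φ(4)=2,φ(5)=4,φ(10)=4,φ(20)=8 ⇒ 20
q^26  k|26↦φ(k): 1:1 2:1 13:12 26:12  a_26=26
[q^28] φ(1)=1,φ(2)=1,φ(4)=2,φ(7)=6,φ(14)=6,φ(28)=12 ⇒ 28

12, 14, 15, 20, 26, 28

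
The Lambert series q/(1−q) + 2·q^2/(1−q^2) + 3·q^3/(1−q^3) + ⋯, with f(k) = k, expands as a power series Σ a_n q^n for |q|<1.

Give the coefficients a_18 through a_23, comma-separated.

q^18  k|18↦f(k): 18:18 9:9 6:6 3:3 2:2 1:1  a_18=39
d|19:{1,19}  Σf=1+19=20
q^20  k|20↦f(k): 1:1 2:2 4:4 5:5 10:10 20:20  a_20=42
d|21:{1,3,7,21}  Σf=1+3+7+21=32
n=22: 1·22 2·11 11·2 22·1  f→[1+2+11+22]=36
q^23  k|23↦f(k): 23:23 1:1  a_23=24

39, 20, 42, 32, 36, 24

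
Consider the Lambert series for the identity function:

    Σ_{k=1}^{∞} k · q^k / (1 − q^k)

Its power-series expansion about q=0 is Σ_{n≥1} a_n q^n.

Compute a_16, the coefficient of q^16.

a_16 = 31

[q^16] f(1)=1,f(2)=2,f(4)=4,f(8)=8,f(16)=16 ⇒ 31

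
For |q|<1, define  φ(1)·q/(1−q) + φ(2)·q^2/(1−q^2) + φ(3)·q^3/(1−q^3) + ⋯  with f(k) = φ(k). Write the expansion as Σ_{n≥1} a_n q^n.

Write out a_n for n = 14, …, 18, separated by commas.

q^14  k|14↦φ(k): 14:6 7:6 2:1 1:1  a_14=14
[q^15] φ(1)=1,φ(3)=2,φ(5)=4,φ(15)=8 ⇒ 15
[q^16] φ(16)=8,φ(8)=4,φ(4)=2,φ(2)=1,φ(1)=1 ⇒ 16
n=17: 1·17 17·1  φ→[1+16]=17
d|18:{18,9,6,3,2,1}  Σφ=6+6+2+2+1+1=18

14, 15, 16, 17, 18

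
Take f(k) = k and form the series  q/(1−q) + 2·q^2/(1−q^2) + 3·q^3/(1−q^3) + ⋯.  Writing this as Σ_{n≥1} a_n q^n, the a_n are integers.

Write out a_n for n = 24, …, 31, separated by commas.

q^24  k|24↦f(k): 24:24 12:12 8:8 6:6 4:4 3:3 2:2 1:1  a_24=60
[q^25] f(1)=1,f(5)=5,f(25)=25 ⇒ 31
d|26:{26,13,2,1}  Σf=26+13+2+1=42
q^27  k|27↦f(k): 1:1 3:3 9:9 27:27  a_27=40
[q^28] f(1)=1,f(2)=2,f(4)=4,f(7)=7,f(14)=14,f(28)=28 ⇒ 56
n=29: 29·1 1·29  f→[29+1]=30
d|30:{30,15,10,6,5,3,2,1}  Σf=30+15+10+6+5+3+2+1=72
[q^31] f(31)=31,f(1)=1 ⇒ 32

60, 31, 42, 40, 56, 30, 72, 32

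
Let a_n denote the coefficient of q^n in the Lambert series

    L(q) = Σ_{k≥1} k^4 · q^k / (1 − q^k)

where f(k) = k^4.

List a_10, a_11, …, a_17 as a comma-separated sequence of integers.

10642, 14642, 22386, 28562, 40834, 51332, 69905, 83522

d|10:{1,2,5,10}  Σf=1+16+625+10000=10642
[q^11] f(1)=1,f(11)=14641 ⇒ 14642
q^12  k|12↦f(k): 1:1 2:16 3:81 4:256 6:1296 12:20736  a_12=22386
q^13  k|13↦f(k): 13:28561 1:1  a_13=28562
[q^14] f(1)=1,f(2)=16,f(7)=2401,f(14)=38416 ⇒ 40834
q^15  k|15↦f(k): 1:1 3:81 5:625 15:50625  a_15=51332
q^16  k|16↦f(k): 16:65536 8:4096 4:256 2:16 1:1  a_16=69905
[q^17] f(17)=83521,f(1)=1 ⇒ 83522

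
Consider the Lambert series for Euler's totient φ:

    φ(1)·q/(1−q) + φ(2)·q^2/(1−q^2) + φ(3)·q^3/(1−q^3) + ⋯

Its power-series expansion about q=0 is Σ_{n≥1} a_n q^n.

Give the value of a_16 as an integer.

[q^16] φ(1)=1,φ(2)=1,φ(4)=2,φ(8)=4,φ(16)=8 ⇒ 16

a_16 = 16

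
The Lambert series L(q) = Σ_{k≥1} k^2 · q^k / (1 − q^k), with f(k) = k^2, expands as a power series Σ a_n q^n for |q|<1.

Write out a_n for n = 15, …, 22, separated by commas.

260, 341, 290, 455, 362, 546, 500, 610

d|15:{1,3,5,15}  Σf=1+9+25+225=260
n=16: 16·1 8·2 4·4 2·8 1·16  f→[256+64+16+4+1]=341
n=17: 1·17 17·1  f→[1+289]=290
d|18:{1,2,3,6,9,18}  Σf=1+4+9+36+81+324=455
q^19  k|19↦f(k): 19:361 1:1  a_19=362
d|20:{1,2,4,5,10,20}  Σf=1+4+16+25+100+400=546
d|21:{1,3,7,21}  Σf=1+9+49+441=500
n=22: 22·1 11·2 2·11 1·22  f→[484+121+4+1]=610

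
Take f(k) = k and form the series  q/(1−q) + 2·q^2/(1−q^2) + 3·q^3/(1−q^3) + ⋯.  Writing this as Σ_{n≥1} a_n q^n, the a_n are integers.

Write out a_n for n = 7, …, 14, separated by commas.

8, 15, 13, 18, 12, 28, 14, 24

[q^7] f(7)=7,f(1)=1 ⇒ 8
d|8:{1,2,4,8}  Σf=1+2+4+8=15
d|9:{1,3,9}  Σf=1+3+9=13
q^10  k|10↦f(k): 10:10 5:5 2:2 1:1  a_10=18
n=11: 1·11 11·1  f→[1+11]=12
[q^12] f(12)=12,f(6)=6,f(4)=4,f(3)=3,f(2)=2,f(1)=1 ⇒ 28
d|13:{1,13}  Σf=1+13=14
d|14:{14,7,2,1}  Σf=14+7+2+1=24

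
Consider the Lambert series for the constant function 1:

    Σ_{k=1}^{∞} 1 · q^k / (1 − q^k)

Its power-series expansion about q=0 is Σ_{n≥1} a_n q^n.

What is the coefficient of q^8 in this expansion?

a_8 = 4

n=8: 1·8 2·4 4·2 8·1  f→[1+1+1+1]=4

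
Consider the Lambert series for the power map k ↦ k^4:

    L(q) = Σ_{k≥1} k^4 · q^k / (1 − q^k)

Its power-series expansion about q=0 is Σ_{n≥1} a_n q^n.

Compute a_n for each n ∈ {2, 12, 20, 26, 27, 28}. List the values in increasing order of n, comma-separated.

n=2: 2·1 1·2  f→[16+1]=17
d|12:{1,2,3,4,6,12}  Σf=1+16+81+256+1296+20736=22386
[q^20] f(1)=1,f(2)=16,f(4)=256,f(5)=625,f(10)=10000,f(20)=160000 ⇒ 170898
[q^26] f(26)=456976,f(13)=28561,f(2)=16,f(1)=1 ⇒ 485554
n=27: 1·27 3·9 9·3 27·1  f→[1+81+6561+531441]=538084
q^28  k|28↦f(k): 1:1 2:16 4:256 7:2401 14:38416 28:614656  a_28=655746

17, 22386, 170898, 485554, 538084, 655746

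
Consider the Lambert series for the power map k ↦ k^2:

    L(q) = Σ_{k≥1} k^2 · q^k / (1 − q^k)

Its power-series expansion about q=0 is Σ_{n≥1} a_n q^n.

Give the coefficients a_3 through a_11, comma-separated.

10, 21, 26, 50, 50, 85, 91, 130, 122

q^3  k|3↦f(k): 1:1 3:9  a_3=10
[q^4] f(4)=16,f(2)=4,f(1)=1 ⇒ 21
n=5: 5·1 1·5  f→[25+1]=26
d|6:{6,3,2,1}  Σf=36+9+4+1=50
n=7: 1·7 7·1  f→[1+49]=50
n=8: 1·8 2·4 4·2 8·1  f→[1+4+16+64]=85
n=9: 9·1 3·3 1·9  f→[81+9+1]=91
n=10: 10·1 5·2 2·5 1·10  f→[100+25+4+1]=130
d|11:{11,1}  Σf=121+1=122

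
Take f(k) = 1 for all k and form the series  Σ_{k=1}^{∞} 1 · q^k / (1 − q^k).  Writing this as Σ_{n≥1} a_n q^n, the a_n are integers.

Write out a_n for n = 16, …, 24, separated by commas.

5, 2, 6, 2, 6, 4, 4, 2, 8

n=16: 1·16 2·8 4·4 8·2 16·1  f→[1+1+1+1+1]=5
[q^17] f(17)=1,f(1)=1 ⇒ 2
d|18:{18,9,6,3,2,1}  Σf=1+1+1+1+1+1=6
d|19:{1,19}  Σf=1+1=2
q^20  k|20↦f(k): 1:1 2:1 4:1 5:1 10:1 20:1  a_20=6
d|21:{21,7,3,1}  Σf=1+1+1+1=4
q^22  k|22↦f(k): 1:1 2:1 11:1 22:1  a_22=4
d|23:{23,1}  Σf=1+1=2
n=24: 24·1 12·2 8·3 6·4 4·6 3·8 2·12 1·24  f→[1+1+1+1+1+1+1+1]=8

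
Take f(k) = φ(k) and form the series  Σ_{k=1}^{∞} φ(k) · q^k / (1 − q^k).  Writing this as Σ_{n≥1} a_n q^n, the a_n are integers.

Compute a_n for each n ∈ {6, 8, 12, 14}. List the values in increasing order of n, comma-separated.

[q^6] φ(1)=1,φ(2)=1,φ(3)=2,φ(6)=2 ⇒ 6
q^8  k|8↦φ(k): 8:4 4:2 2:1 1:1  a_8=8
d|12:{1,2,3,4,6,12}  Σφ=1+1+2+2+2+4=12
n=14: 1·14 2·7 7·2 14·1  φ→[1+1+6+6]=14

6, 8, 12, 14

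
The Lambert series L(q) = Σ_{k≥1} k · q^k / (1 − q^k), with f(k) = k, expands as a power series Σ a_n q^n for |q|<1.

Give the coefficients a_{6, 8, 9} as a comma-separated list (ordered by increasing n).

q^6  k|6↦f(k): 6:6 3:3 2:2 1:1  a_6=12
[q^8] f(8)=8,f(4)=4,f(2)=2,f(1)=1 ⇒ 15
q^9  k|9↦f(k): 9:9 3:3 1:1  a_9=13

12, 15, 13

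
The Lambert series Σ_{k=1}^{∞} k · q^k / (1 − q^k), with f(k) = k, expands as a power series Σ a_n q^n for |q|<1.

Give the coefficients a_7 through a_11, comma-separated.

8, 15, 13, 18, 12

d|7:{1,7}  Σf=1+7=8
[q^8] f(1)=1,f(2)=2,f(4)=4,f(8)=8 ⇒ 15
n=9: 9·1 3·3 1·9  f→[9+3+1]=13
d|10:{1,2,5,10}  Σf=1+2+5+10=18
d|11:{1,11}  Σf=1+11=12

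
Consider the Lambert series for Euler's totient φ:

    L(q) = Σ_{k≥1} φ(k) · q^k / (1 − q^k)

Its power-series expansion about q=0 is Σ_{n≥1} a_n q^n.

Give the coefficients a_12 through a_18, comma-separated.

[q^12] φ(12)=4,φ(6)=2,φ(4)=2,φ(3)=2,φ(2)=1,φ(1)=1 ⇒ 12
[q^13] φ(13)=12,φ(1)=1 ⇒ 13
n=14: 14·1 7·2 2·7 1·14  φ→[6+6+1+1]=14
q^15  k|15↦φ(k): 15:8 5:4 3:2 1:1  a_15=15
n=16: 16·1 8·2 4·4 2·8 1·16  φ→[8+4+2+1+1]=16
n=17: 1·17 17·1  φ→[1+16]=17
n=18: 18·1 9·2 6·3 3·6 2·9 1·18  φ→[6+6+2+2+1+1]=18

12, 13, 14, 15, 16, 17, 18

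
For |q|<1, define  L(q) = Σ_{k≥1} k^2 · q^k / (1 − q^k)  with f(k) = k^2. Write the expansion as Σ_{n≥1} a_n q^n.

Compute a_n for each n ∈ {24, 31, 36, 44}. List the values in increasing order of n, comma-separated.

n=24: 1·24 2·12 3·8 4·6 6·4 8·3 12·2 24·1  f→[1+4+9+16+36+64+144+576]=850
q^31  k|31↦f(k): 1:1 31:961  a_31=962
d|36:{1,2,3,4,6,9,12,18,36}  Σf=1+4+9+16+36+81+144+324+1296=1911
n=44: 44·1 22·2 11·4 4·11 2·22 1·44  f→[1936+484+121+16+4+1]=2562

850, 962, 1911, 2562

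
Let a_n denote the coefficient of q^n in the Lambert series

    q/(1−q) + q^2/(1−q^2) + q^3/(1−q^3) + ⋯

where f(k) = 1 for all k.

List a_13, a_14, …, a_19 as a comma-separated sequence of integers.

2, 4, 4, 5, 2, 6, 2

[q^13] f(13)=1,f(1)=1 ⇒ 2
d|14:{14,7,2,1}  Σf=1+1+1+1=4
d|15:{15,5,3,1}  Σf=1+1+1+1=4
d|16:{1,2,4,8,16}  Σf=1+1+1+1+1=5
q^17  k|17↦f(k): 17:1 1:1  a_17=2
q^18  k|18↦f(k): 18:1 9:1 6:1 3:1 2:1 1:1  a_18=6
q^19  k|19↦f(k): 1:1 19:1  a_19=2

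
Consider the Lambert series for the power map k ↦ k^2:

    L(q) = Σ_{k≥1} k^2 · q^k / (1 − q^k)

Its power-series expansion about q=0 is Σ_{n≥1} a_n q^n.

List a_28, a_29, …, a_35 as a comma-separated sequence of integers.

1050, 842, 1300, 962, 1365, 1220, 1450, 1300

[q^28] f(28)=784,f(14)=196,f(7)=49,f(4)=16,f(2)=4,f(1)=1 ⇒ 1050
q^29  k|29↦f(k): 29:841 1:1  a_29=842
d|30:{30,15,10,6,5,3,2,1}  Σf=900+225+100+36+25+9+4+1=1300
n=31: 31·1 1·31  f→[961+1]=962
[q^32] f(1)=1,f(2)=4,f(4)=16,f(8)=64,f(16)=256,f(32)=1024 ⇒ 1365
[q^33] f(33)=1089,f(11)=121,f(3)=9,f(1)=1 ⇒ 1220
q^34  k|34↦f(k): 34:1156 17:289 2:4 1:1  a_34=1450
d|35:{1,5,7,35}  Σf=1+25+49+1225=1300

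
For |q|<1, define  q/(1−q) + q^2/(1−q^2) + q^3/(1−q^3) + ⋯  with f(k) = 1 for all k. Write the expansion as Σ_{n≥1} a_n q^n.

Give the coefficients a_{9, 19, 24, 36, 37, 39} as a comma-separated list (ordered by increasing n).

n=9: 1·9 3·3 9·1  f→[1+1+1]=3
n=19: 19·1 1·19  f→[1+1]=2
d|24:{1,2,3,4,6,8,12,24}  Σf=1+1+1+1+1+1+1+1=8
d|36:{36,18,12,9,6,4,3,2,1}  Σf=1+1+1+1+1+1+1+1+1=9
d|37:{1,37}  Σf=1+1=2
[q^39] f(1)=1,f(3)=1,f(13)=1,f(39)=1 ⇒ 4

3, 2, 8, 9, 2, 4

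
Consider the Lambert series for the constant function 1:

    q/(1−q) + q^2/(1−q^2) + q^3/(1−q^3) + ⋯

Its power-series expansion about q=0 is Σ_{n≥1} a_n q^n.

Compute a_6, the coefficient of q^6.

[q^6] f(6)=1,f(3)=1,f(2)=1,f(1)=1 ⇒ 4

a_6 = 4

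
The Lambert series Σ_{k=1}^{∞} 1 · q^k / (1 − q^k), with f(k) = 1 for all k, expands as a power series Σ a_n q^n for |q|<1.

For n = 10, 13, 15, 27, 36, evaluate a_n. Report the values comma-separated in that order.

4, 2, 4, 4, 9

q^10  k|10↦f(k): 1:1 2:1 5:1 10:1  a_10=4
q^13  k|13↦f(k): 1:1 13:1  a_13=2
q^15  k|15↦f(k): 15:1 5:1 3:1 1:1  a_15=4
n=27: 27·1 9·3 3·9 1·27  f→[1+1+1+1]=4
d|36:{1,2,3,4,6,9,12,18,36}  Σf=1+1+1+1+1+1+1+1+1=9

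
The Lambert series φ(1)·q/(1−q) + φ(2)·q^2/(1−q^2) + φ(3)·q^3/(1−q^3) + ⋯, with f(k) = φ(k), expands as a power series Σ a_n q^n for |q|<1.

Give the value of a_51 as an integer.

n=51: 51·1 17·3 3·17 1·51  φ→[32+16+2+1]=51

a_51 = 51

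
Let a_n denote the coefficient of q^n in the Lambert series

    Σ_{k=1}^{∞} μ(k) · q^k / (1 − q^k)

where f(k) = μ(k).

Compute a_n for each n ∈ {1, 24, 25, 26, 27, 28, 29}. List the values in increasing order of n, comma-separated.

1, 0, 0, 0, 0, 0, 0

n=1: 1·1  μ→[1]=1
q^24  k|24↦μ(k): 24:0 12:0 8:0 6:1 4:0 3:-1 2:-1 1:1  a_24=0
d|25:{1,5,25}  Σμ=1+(-1)+0=0
d|26:{1,2,13,26}  Σμ=1+(-1)+(-1)+1=0
d|27:{27,9,3,1}  Σμ=0+0+(-1)+1=0
n=28: 28·1 14·2 7·4 4·7 2·14 1·28  μ→[0+1+(-1)+0+(-1)+1]=0
n=29: 1·29 29·1  μ→[1+(-1)]=0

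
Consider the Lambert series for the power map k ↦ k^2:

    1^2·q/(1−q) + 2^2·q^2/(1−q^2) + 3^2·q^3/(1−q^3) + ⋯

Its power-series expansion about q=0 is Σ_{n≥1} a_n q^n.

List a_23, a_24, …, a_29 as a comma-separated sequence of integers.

530, 850, 651, 850, 820, 1050, 842

d|23:{23,1}  Σf=529+1=530
d|24:{24,12,8,6,4,3,2,1}  Σf=576+144+64+36+16+9+4+1=850
[q^25] f(25)=625,f(5)=25,f(1)=1 ⇒ 651
[q^26] f(26)=676,f(13)=169,f(2)=4,f(1)=1 ⇒ 850
n=27: 1·27 3·9 9·3 27·1  f→[1+9+81+729]=820
d|28:{1,2,4,7,14,28}  Σf=1+4+16+49+196+784=1050
q^29  k|29↦f(k): 29:841 1:1  a_29=842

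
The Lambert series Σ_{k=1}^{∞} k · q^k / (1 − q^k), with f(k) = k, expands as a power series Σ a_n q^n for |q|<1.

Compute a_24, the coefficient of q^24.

n=24: 1·24 2·12 3·8 4·6 6·4 8·3 12·2 24·1  f→[1+2+3+4+6+8+12+24]=60

a_24 = 60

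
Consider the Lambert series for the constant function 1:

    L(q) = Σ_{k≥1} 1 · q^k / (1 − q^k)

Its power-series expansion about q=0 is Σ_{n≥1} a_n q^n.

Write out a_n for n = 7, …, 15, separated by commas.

n=7: 7·1 1·7  f→[1+1]=2
d|8:{1,2,4,8}  Σf=1+1+1+1=4
q^9  k|9↦f(k): 9:1 3:1 1:1  a_9=3
n=10: 10·1 5·2 2·5 1·10  f→[1+1+1+1]=4
[q^11] f(1)=1,f(11)=1 ⇒ 2
d|12:{12,6,4,3,2,1}  Σf=1+1+1+1+1+1=6
n=13: 13·1 1·13  f→[1+1]=2
d|14:{1,2,7,14}  Σf=1+1+1+1=4
d|15:{15,5,3,1}  Σf=1+1+1+1=4

2, 4, 3, 4, 2, 6, 2, 4, 4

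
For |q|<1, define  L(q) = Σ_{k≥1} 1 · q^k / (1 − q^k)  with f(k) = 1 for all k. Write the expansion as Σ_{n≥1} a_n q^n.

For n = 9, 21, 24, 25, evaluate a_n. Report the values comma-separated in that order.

3, 4, 8, 3

n=9: 1·9 3·3 9·1  f→[1+1+1]=3
q^21  k|21↦f(k): 21:1 7:1 3:1 1:1  a_21=4
[q^24] f(24)=1,f(12)=1,f(8)=1,f(6)=1,f(4)=1,f(3)=1,f(2)=1,f(1)=1 ⇒ 8
[q^25] f(25)=1,f(5)=1,f(1)=1 ⇒ 3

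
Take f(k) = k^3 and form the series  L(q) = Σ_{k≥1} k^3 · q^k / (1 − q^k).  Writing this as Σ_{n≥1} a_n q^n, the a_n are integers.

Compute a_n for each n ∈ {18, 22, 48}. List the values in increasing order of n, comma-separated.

q^18  k|18↦f(k): 18:5832 9:729 6:216 3:27 2:8 1:1  a_18=6813
[q^22] f(1)=1,f(2)=8,f(11)=1331,f(22)=10648 ⇒ 11988
q^48  k|48↦f(k): 1:1 2:8 3:27 4:64 6:216 8:512 12:1728 16:4096 24:13824 48:110592  a_48=131068

6813, 11988, 131068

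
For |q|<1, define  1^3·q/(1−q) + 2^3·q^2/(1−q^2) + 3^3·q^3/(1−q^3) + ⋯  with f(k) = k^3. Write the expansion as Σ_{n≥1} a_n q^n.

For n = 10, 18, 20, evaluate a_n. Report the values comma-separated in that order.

n=10: 10·1 5·2 2·5 1·10  f→[1000+125+8+1]=1134
q^18  k|18↦f(k): 18:5832 9:729 6:216 3:27 2:8 1:1  a_18=6813
n=20: 1·20 2·10 4·5 5·4 10·2 20·1  f→[1+8+64+125+1000+8000]=9198

1134, 6813, 9198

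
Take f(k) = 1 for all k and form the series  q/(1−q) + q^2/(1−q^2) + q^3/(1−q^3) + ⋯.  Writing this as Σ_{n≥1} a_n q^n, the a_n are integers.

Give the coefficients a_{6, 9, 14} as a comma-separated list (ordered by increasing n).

4, 3, 4

q^6  k|6↦f(k): 6:1 3:1 2:1 1:1  a_6=4
d|9:{1,3,9}  Σf=1+1+1=3
n=14: 1·14 2·7 7·2 14·1  f→[1+1+1+1]=4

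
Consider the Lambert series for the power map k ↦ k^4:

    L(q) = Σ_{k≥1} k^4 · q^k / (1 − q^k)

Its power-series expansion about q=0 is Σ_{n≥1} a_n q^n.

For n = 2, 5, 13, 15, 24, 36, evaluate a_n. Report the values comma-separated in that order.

17, 626, 28562, 51332, 358258, 1813539

n=2: 1·2 2·1  f→[1+16]=17
n=5: 5·1 1·5  f→[625+1]=626
q^13  k|13↦f(k): 13:28561 1:1  a_13=28562
n=15: 1·15 3·5 5·3 15·1  f→[1+81+625+50625]=51332
[q^24] f(24)=331776,f(12)=20736,f(8)=4096,f(6)=1296,f(4)=256,f(3)=81,f(2)=16,f(1)=1 ⇒ 358258
d|36:{36,18,12,9,6,4,3,2,1}  Σf=1679616+104976+20736+6561+1296+256+81+16+1=1813539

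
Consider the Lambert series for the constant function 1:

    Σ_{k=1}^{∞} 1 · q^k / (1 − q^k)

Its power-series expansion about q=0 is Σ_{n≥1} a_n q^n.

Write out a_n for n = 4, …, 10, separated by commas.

3, 2, 4, 2, 4, 3, 4

q^4  k|4↦f(k): 4:1 2:1 1:1  a_4=3
[q^5] f(5)=1,f(1)=1 ⇒ 2
[q^6] f(6)=1,f(3)=1,f(2)=1,f(1)=1 ⇒ 4
q^7  k|7↦f(k): 1:1 7:1  a_7=2
n=8: 8·1 4·2 2·4 1·8  f→[1+1+1+1]=4
d|9:{9,3,1}  Σf=1+1+1=3
[q^10] f(1)=1,f(2)=1,f(5)=1,f(10)=1 ⇒ 4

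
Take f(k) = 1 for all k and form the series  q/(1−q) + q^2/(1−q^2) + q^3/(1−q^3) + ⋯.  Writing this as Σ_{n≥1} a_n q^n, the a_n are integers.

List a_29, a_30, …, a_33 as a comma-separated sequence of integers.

d|29:{29,1}  Σf=1+1=2
q^30  k|30↦f(k): 1:1 2:1 3:1 5:1 6:1 10:1 15:1 30:1  a_30=8
[q^31] f(1)=1,f(31)=1 ⇒ 2
[q^32] f(32)=1,f(16)=1,f(8)=1,f(4)=1,f(2)=1,f(1)=1 ⇒ 6
[q^33] f(33)=1,f(11)=1,f(3)=1,f(1)=1 ⇒ 4

2, 8, 2, 6, 4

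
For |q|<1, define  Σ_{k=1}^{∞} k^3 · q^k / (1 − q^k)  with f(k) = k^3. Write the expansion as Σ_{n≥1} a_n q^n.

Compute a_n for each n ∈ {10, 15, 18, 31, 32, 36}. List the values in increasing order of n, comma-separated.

1134, 3528, 6813, 29792, 37449, 55261

q^10  k|10↦f(k): 10:1000 5:125 2:8 1:1  a_10=1134
d|15:{1,3,5,15}  Σf=1+27+125+3375=3528
n=18: 1·18 2·9 3·6 6·3 9·2 18·1  f→[1+8+27+216+729+5832]=6813
[q^31] f(31)=29791,f(1)=1 ⇒ 29792
q^32  k|32↦f(k): 1:1 2:8 4:64 8:512 16:4096 32:32768  a_32=37449
[q^36] f(36)=46656,f(18)=5832,f(12)=1728,f(9)=729,f(6)=216,f(4)=64,f(3)=27,f(2)=8,f(1)=1 ⇒ 55261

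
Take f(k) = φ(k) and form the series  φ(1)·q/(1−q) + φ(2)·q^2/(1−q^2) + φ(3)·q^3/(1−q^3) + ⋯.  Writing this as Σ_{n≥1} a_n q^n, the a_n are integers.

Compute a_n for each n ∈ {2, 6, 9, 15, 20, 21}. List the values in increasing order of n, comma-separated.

[q^2] φ(2)=1,φ(1)=1 ⇒ 2
[q^6] φ(1)=1,φ(2)=1,φ(3)=2,φ(6)=2 ⇒ 6
d|9:{1,3,9}  Σφ=1+2+6=9
n=15: 1·15 3·5 5·3 15·1  φ→[1+2+4+8]=15
q^20  k|20↦φ(k): 20:8 10:4 5:4 4:2 2:1 1:1  a_20=20
q^21  k|21↦φ(k): 21:12 7:6 3:2 1:1  a_21=21

2, 6, 9, 15, 20, 21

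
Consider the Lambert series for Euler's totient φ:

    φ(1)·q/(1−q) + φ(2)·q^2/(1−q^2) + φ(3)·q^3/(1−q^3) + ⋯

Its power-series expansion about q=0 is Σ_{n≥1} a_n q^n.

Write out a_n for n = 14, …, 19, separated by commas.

[q^14] φ(14)=6,φ(7)=6,φ(2)=1,φ(1)=1 ⇒ 14
d|15:{15,5,3,1}  Σφ=8+4+2+1=15
d|16:{1,2,4,8,16}  Σφ=1+1+2+4+8=16
q^17  k|17↦φ(k): 1:1 17:16  a_17=17
q^18  k|18↦φ(k): 18:6 9:6 6:2 3:2 2:1 1:1  a_18=18
q^19  k|19↦φ(k): 19:18 1:1  a_19=19

14, 15, 16, 17, 18, 19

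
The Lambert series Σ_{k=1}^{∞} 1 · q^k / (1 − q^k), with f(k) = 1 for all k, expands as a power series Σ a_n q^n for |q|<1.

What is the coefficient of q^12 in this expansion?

d|12:{1,2,3,4,6,12}  Σf=1+1+1+1+1+1=6

a_12 = 6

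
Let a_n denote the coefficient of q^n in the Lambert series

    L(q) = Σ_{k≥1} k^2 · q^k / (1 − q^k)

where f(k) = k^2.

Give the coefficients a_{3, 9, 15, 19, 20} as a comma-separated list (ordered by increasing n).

q^3  k|3↦f(k): 3:9 1:1  a_3=10
[q^9] f(9)=81,f(3)=9,f(1)=1 ⇒ 91
d|15:{1,3,5,15}  Σf=1+9+25+225=260
q^19  k|19↦f(k): 1:1 19:361  a_19=362
q^20  k|20↦f(k): 1:1 2:4 4:16 5:25 10:100 20:400  a_20=546

10, 91, 260, 362, 546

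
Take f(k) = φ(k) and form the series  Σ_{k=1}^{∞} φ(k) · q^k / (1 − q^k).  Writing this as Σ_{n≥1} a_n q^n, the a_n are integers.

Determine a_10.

q^10  k|10↦φ(k): 1:1 2:1 5:4 10:4  a_10=10

a_10 = 10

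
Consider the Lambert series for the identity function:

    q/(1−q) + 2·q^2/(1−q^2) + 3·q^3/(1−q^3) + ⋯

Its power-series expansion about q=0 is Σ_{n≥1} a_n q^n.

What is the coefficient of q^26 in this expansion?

a_26 = 42

[q^26] f(1)=1,f(2)=2,f(13)=13,f(26)=26 ⇒ 42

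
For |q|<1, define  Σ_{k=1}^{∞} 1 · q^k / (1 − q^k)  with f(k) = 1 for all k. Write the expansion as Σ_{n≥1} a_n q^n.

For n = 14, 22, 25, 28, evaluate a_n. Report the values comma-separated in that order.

4, 4, 3, 6

n=14: 14·1 7·2 2·7 1·14  f→[1+1+1+1]=4
q^22  k|22↦f(k): 1:1 2:1 11:1 22:1  a_22=4
n=25: 25·1 5·5 1·25  f→[1+1+1]=3
d|28:{1,2,4,7,14,28}  Σf=1+1+1+1+1+1=6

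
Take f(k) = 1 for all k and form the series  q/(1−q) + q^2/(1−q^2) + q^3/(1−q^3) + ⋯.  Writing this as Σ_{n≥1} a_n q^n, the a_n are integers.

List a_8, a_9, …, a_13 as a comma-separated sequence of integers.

4, 3, 4, 2, 6, 2

[q^8] f(8)=1,f(4)=1,f(2)=1,f(1)=1 ⇒ 4
q^9  k|9↦f(k): 9:1 3:1 1:1  a_9=3
d|10:{10,5,2,1}  Σf=1+1+1+1=4
[q^11] f(11)=1,f(1)=1 ⇒ 2
d|12:{12,6,4,3,2,1}  Σf=1+1+1+1+1+1=6
d|13:{1,13}  Σf=1+1=2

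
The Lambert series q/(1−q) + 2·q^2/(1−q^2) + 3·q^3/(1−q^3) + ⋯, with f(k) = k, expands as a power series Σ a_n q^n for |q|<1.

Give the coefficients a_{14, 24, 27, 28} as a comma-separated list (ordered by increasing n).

[q^14] f(14)=14,f(7)=7,f(2)=2,f(1)=1 ⇒ 24
d|24:{24,12,8,6,4,3,2,1}  Σf=24+12+8+6+4+3+2+1=60
n=27: 27·1 9·3 3·9 1·27  f→[27+9+3+1]=40
d|28:{1,2,4,7,14,28}  Σf=1+2+4+7+14+28=56

24, 60, 40, 56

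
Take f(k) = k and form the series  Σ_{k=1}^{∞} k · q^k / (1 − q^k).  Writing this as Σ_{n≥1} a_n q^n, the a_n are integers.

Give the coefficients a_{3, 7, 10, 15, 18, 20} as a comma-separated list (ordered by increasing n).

d|3:{1,3}  Σf=1+3=4
[q^7] f(7)=7,f(1)=1 ⇒ 8
q^10  k|10↦f(k): 10:10 5:5 2:2 1:1  a_10=18
d|15:{1,3,5,15}  Σf=1+3+5+15=24
n=18: 18·1 9·2 6·3 3·6 2·9 1·18  f→[18+9+6+3+2+1]=39
[q^20] f(20)=20,f(10)=10,f(5)=5,f(4)=4,f(2)=2,f(1)=1 ⇒ 42

4, 8, 18, 24, 39, 42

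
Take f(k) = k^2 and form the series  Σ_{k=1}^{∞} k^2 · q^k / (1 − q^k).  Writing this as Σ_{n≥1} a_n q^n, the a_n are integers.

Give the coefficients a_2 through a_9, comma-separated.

5, 10, 21, 26, 50, 50, 85, 91

n=2: 2·1 1·2  f→[4+1]=5
[q^3] f(3)=9,f(1)=1 ⇒ 10
d|4:{1,2,4}  Σf=1+4+16=21
[q^5] f(1)=1,f(5)=25 ⇒ 26
q^6  k|6↦f(k): 6:36 3:9 2:4 1:1  a_6=50
n=7: 1·7 7·1  f→[1+49]=50
[q^8] f(8)=64,f(4)=16,f(2)=4,f(1)=1 ⇒ 85
d|9:{1,3,9}  Σf=1+9+81=91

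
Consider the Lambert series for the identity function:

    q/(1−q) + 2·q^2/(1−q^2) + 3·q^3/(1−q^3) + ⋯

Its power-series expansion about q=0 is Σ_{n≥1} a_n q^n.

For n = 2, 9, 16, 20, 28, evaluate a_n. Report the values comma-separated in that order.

[q^2] f(2)=2,f(1)=1 ⇒ 3
q^9  k|9↦f(k): 9:9 3:3 1:1  a_9=13
d|16:{1,2,4,8,16}  Σf=1+2+4+8+16=31
d|20:{20,10,5,4,2,1}  Σf=20+10+5+4+2+1=42
[q^28] f(1)=1,f(2)=2,f(4)=4,f(7)=7,f(14)=14,f(28)=28 ⇒ 56

3, 13, 31, 42, 56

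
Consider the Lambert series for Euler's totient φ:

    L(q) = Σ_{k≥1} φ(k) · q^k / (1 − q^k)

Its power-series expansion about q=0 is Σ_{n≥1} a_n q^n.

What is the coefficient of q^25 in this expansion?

d|25:{25,5,1}  Σφ=20+4+1=25

a_25 = 25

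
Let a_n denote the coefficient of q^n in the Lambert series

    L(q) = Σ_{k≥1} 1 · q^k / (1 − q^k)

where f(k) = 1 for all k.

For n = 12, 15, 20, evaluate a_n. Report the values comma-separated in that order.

6, 4, 6

n=12: 1·12 2·6 3·4 4·3 6·2 12·1  f→[1+1+1+1+1+1]=6
n=15: 1·15 3·5 5·3 15·1  f→[1+1+1+1]=4
q^20  k|20↦f(k): 20:1 10:1 5:1 4:1 2:1 1:1  a_20=6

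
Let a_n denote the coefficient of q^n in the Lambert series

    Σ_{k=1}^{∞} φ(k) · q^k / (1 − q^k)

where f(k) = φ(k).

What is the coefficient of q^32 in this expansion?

[q^32] φ(1)=1,φ(2)=1,φ(4)=2,φ(8)=4,φ(16)=8,φ(32)=16 ⇒ 32

a_32 = 32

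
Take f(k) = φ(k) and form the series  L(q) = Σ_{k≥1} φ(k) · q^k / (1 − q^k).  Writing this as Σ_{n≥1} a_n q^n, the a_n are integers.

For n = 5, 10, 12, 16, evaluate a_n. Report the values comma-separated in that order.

[q^5] φ(1)=1,φ(5)=4 ⇒ 5
d|10:{1,2,5,10}  Σφ=1+1+4+4=10
d|12:{1,2,3,4,6,12}  Σφ=1+1+2+2+2+4=12
n=16: 16·1 8·2 4·4 2·8 1·16  φ→[8+4+2+1+1]=16

5, 10, 12, 16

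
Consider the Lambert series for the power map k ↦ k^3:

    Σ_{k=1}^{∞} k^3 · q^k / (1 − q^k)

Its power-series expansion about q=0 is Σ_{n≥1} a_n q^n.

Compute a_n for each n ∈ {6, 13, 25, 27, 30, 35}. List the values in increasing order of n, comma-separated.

252, 2198, 15751, 20440, 31752, 43344

[q^6] f(6)=216,f(3)=27,f(2)=8,f(1)=1 ⇒ 252
q^13  k|13↦f(k): 1:1 13:2197  a_13=2198
q^25  k|25↦f(k): 25:15625 5:125 1:1  a_25=15751
d|27:{27,9,3,1}  Σf=19683+729+27+1=20440
[q^30] f(30)=27000,f(15)=3375,f(10)=1000,f(6)=216,f(5)=125,f(3)=27,f(2)=8,f(1)=1 ⇒ 31752
q^35  k|35↦f(k): 35:42875 7:343 5:125 1:1  a_35=43344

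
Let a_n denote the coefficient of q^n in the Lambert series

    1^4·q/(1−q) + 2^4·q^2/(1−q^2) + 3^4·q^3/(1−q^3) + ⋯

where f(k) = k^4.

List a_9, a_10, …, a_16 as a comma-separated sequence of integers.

6643, 10642, 14642, 22386, 28562, 40834, 51332, 69905

n=9: 1·9 3·3 9·1  f→[1+81+6561]=6643
d|10:{1,2,5,10}  Σf=1+16+625+10000=10642
n=11: 11·1 1·11  f→[14641+1]=14642
[q^12] f(1)=1,f(2)=16,f(3)=81,f(4)=256,f(6)=1296,f(12)=20736 ⇒ 22386
q^13  k|13↦f(k): 13:28561 1:1  a_13=28562
[q^14] f(1)=1,f(2)=16,f(7)=2401,f(14)=38416 ⇒ 40834
d|15:{15,5,3,1}  Σf=50625+625+81+1=51332
n=16: 1·16 2·8 4·4 8·2 16·1  f→[1+16+256+4096+65536]=69905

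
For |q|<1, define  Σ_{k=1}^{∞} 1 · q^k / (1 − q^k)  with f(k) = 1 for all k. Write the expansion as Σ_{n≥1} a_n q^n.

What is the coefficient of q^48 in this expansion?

a_48 = 10

q^48  k|48↦f(k): 48:1 24:1 16:1 12:1 8:1 6:1 4:1 3:1 2:1 1:1  a_48=10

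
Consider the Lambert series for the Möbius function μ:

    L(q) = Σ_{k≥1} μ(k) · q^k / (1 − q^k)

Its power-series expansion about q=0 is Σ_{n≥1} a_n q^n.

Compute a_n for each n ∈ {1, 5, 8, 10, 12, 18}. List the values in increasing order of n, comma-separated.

1, 0, 0, 0, 0, 0

q^1  k|1↦μ(k): 1:1  a_1=1
d|5:{5,1}  Σμ=(-1)+1=0
n=8: 1·8 2·4 4·2 8·1  μ→[1+(-1)+0+0]=0
n=10: 10·1 5·2 2·5 1·10  μ→[1+(-1)+(-1)+1]=0
n=12: 1·12 2·6 3·4 4·3 6·2 12·1  μ→[1+(-1)+(-1)+0+1+0]=0
n=18: 1·18 2·9 3·6 6·3 9·2 18·1  μ→[1+(-1)+(-1)+1+0+0]=0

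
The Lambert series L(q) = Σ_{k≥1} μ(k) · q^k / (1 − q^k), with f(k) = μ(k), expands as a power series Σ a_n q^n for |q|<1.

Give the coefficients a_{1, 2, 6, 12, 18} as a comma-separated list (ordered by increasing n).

1, 0, 0, 0, 0

n=1: 1·1  μ→[1]=1
q^2  k|2↦μ(k): 1:1 2:-1  a_2=0
[q^6] μ(6)=1,μ(3)=-1,μ(2)=-1,μ(1)=1 ⇒ 0
n=12: 12·1 6·2 4·3 3·4 2·6 1·12  μ→[0+1+0+(-1)+(-1)+1]=0
[q^18] μ(18)=0,μ(9)=0,μ(6)=1,μ(3)=-1,μ(2)=-1,μ(1)=1 ⇒ 0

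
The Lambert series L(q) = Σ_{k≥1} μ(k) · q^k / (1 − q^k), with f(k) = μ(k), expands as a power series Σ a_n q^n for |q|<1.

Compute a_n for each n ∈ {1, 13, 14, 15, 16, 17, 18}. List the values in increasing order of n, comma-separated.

q^1  k|1↦μ(k): 1:1  a_1=1
d|13:{13,1}  Σμ=(-1)+1=0
[q^14] μ(1)=1,μ(2)=-1,μ(7)=-1,μ(14)=1 ⇒ 0
d|15:{15,5,3,1}  Σμ=1+(-1)+(-1)+1=0
d|16:{16,8,4,2,1}  Σμ=0+0+0+(-1)+1=0
q^17  k|17↦μ(k): 17:-1 1:1  a_17=0
n=18: 1·18 2·9 3·6 6·3 9·2 18·1  μ→[1+(-1)+(-1)+1+0+0]=0

1, 0, 0, 0, 0, 0, 0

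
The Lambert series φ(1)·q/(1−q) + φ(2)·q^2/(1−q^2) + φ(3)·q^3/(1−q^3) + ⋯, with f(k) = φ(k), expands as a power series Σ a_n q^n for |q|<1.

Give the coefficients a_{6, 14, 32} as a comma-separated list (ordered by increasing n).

d|6:{1,2,3,6}  Σφ=1+1+2+2=6
d|14:{14,7,2,1}  Σφ=6+6+1+1=14
d|32:{1,2,4,8,16,32}  Σφ=1+1+2+4+8+16=32

6, 14, 32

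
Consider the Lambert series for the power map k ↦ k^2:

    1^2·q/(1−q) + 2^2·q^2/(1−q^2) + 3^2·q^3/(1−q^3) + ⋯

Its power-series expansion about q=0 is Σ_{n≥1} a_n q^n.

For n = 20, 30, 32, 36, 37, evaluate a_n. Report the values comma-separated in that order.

546, 1300, 1365, 1911, 1370

q^20  k|20↦f(k): 1:1 2:4 4:16 5:25 10:100 20:400  a_20=546
q^30  k|30↦f(k): 30:900 15:225 10:100 6:36 5:25 3:9 2:4 1:1  a_30=1300
[q^32] f(32)=1024,f(16)=256,f(8)=64,f(4)=16,f(2)=4,f(1)=1 ⇒ 1365
[q^36] f(1)=1,f(2)=4,f(3)=9,f(4)=16,f(6)=36,f(9)=81,f(12)=144,f(18)=324,f(36)=1296 ⇒ 1911
d|37:{37,1}  Σf=1369+1=1370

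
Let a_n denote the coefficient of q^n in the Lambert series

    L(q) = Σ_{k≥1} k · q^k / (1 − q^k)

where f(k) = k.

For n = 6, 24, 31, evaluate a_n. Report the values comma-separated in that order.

q^6  k|6↦f(k): 6:6 3:3 2:2 1:1  a_6=12
q^24  k|24↦f(k): 1:1 2:2 3:3 4:4 6:6 8:8 12:12 24:24  a_24=60
n=31: 1·31 31·1  f→[1+31]=32

12, 60, 32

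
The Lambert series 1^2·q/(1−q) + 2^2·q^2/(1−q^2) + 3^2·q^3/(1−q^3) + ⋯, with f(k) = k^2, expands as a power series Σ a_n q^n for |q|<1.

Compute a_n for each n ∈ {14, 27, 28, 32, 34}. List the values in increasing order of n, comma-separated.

250, 820, 1050, 1365, 1450

q^14  k|14↦f(k): 14:196 7:49 2:4 1:1  a_14=250
n=27: 27·1 9·3 3·9 1·27  f→[729+81+9+1]=820
q^28  k|28↦f(k): 28:784 14:196 7:49 4:16 2:4 1:1  a_28=1050
[q^32] f(1)=1,f(2)=4,f(4)=16,f(8)=64,f(16)=256,f(32)=1024 ⇒ 1365
q^34  k|34↦f(k): 34:1156 17:289 2:4 1:1  a_34=1450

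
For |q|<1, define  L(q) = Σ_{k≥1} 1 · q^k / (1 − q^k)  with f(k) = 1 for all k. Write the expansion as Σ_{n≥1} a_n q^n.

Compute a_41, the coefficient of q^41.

d|41:{1,41}  Σf=1+1=2

a_41 = 2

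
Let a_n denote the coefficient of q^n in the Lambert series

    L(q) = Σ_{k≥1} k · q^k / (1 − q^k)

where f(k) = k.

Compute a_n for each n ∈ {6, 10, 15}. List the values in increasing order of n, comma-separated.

12, 18, 24

q^6  k|6↦f(k): 6:6 3:3 2:2 1:1  a_6=12
n=10: 1·10 2·5 5·2 10·1  f→[1+2+5+10]=18
[q^15] f(1)=1,f(3)=3,f(5)=5,f(15)=15 ⇒ 24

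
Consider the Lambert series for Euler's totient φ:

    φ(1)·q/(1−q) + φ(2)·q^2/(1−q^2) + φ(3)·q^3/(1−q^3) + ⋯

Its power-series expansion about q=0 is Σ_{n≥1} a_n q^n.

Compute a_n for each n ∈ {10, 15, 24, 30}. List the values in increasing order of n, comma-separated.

[q^10] φ(10)=4,φ(5)=4,φ(2)=1,φ(1)=1 ⇒ 10
n=15: 15·1 5·3 3·5 1·15  φ→[8+4+2+1]=15
n=24: 1·24 2·12 3·8 4·6 6·4 8·3 12·2 24·1  φ→[1+1+2+2+2+4+4+8]=24
d|30:{30,15,10,6,5,3,2,1}  Σφ=8+8+4+2+4+2+1+1=30

10, 15, 24, 30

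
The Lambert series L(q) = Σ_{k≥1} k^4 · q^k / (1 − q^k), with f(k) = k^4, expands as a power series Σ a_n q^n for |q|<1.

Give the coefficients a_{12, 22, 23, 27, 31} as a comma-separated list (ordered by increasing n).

n=12: 12·1 6·2 4·3 3·4 2·6 1·12  f→[20736+1296+256+81+16+1]=22386
[q^22] f(1)=1,f(2)=16,f(11)=14641,f(22)=234256 ⇒ 248914
q^23  k|23↦f(k): 23:279841 1:1  a_23=279842
[q^27] f(1)=1,f(3)=81,f(9)=6561,f(27)=531441 ⇒ 538084
[q^31] f(31)=923521,f(1)=1 ⇒ 923522

22386, 248914, 279842, 538084, 923522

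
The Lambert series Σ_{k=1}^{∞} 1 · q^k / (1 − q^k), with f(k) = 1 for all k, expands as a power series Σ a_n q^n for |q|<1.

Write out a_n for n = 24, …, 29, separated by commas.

n=24: 1·24 2·12 3·8 4·6 6·4 8·3 12·2 24·1  f→[1+1+1+1+1+1+1+1]=8
n=25: 1·25 5·5 25·1  f→[1+1+1]=3
n=26: 26·1 13·2 2·13 1·26  f→[1+1+1+1]=4
n=27: 1·27 3·9 9·3 27·1  f→[1+1+1+1]=4
[q^28] f(1)=1,f(2)=1,f(4)=1,f(7)=1,f(14)=1,f(28)=1 ⇒ 6
n=29: 1·29 29·1  f→[1+1]=2

8, 3, 4, 4, 6, 2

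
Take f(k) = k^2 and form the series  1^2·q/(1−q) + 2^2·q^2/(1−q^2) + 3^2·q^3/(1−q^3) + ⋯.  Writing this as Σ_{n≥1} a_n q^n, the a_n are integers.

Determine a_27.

a_27 = 820

q^27  k|27↦f(k): 27:729 9:81 3:9 1:1  a_27=820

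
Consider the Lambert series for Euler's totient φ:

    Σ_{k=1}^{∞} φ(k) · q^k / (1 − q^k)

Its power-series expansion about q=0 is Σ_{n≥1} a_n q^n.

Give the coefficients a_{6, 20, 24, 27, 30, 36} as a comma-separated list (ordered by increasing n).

d|6:{6,3,2,1}  Σφ=2+2+1+1=6
d|20:{20,10,5,4,2,1}  Σφ=8+4+4+2+1+1=20
q^24  k|24↦φ(k): 1:1 2:1 3:2 4:2 6:2 8:4 12:4 24:8  a_24=24
d|27:{1,3,9,27}  Σφ=1+2+6+18=27
q^30  k|30↦φ(k): 1:1 2:1 3:2 5:4 6:2 10:4 15:8 30:8  a_30=30
[q^36] φ(36)=12,φ(18)=6,φ(12)=4,φ(9)=6,φ(6)=2,φ(4)=2,φ(3)=2,φ(2)=1,φ(1)=1 ⇒ 36

6, 20, 24, 27, 30, 36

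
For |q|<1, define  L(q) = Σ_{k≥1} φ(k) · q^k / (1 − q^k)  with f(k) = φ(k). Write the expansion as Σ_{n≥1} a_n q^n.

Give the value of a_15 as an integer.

[q^15] φ(15)=8,φ(5)=4,φ(3)=2,φ(1)=1 ⇒ 15

a_15 = 15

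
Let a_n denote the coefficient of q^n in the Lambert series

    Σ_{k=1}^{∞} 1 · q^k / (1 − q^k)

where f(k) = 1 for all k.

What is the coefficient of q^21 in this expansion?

a_21 = 4

d|21:{21,7,3,1}  Σf=1+1+1+1=4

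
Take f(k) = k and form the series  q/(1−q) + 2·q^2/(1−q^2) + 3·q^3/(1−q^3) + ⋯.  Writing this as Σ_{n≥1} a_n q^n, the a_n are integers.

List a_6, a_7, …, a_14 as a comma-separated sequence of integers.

12, 8, 15, 13, 18, 12, 28, 14, 24

q^6  k|6↦f(k): 6:6 3:3 2:2 1:1  a_6=12
q^7  k|7↦f(k): 1:1 7:7  a_7=8
n=8: 1·8 2·4 4·2 8·1  f→[1+2+4+8]=15
[q^9] f(9)=9,f(3)=3,f(1)=1 ⇒ 13
q^10  k|10↦f(k): 1:1 2:2 5:5 10:10  a_10=18
n=11: 11·1 1·11  f→[11+1]=12
n=12: 1·12 2·6 3·4 4·3 6·2 12·1  f→[1+2+3+4+6+12]=28
d|13:{13,1}  Σf=13+1=14
n=14: 1·14 2·7 7·2 14·1  f→[1+2+7+14]=24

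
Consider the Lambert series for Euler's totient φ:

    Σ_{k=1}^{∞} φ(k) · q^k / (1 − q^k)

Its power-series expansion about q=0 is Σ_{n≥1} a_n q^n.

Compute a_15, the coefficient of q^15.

q^15  k|15↦φ(k): 15:8 5:4 3:2 1:1  a_15=15

a_15 = 15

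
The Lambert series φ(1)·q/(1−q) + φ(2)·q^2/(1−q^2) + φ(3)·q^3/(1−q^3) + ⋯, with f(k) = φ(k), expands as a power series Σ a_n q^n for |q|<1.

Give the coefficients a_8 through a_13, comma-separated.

q^8  k|8↦φ(k): 8:4 4:2 2:1 1:1  a_8=8
[q^9] φ(9)=6,φ(3)=2,φ(1)=1 ⇒ 9
n=10: 10·1 5·2 2·5 1·10  φ→[4+4+1+1]=10
d|11:{1,11}  Σφ=1+10=11
n=12: 12·1 6·2 4·3 3·4 2·6 1·12  φ→[4+2+2+2+1+1]=12
q^13  k|13↦φ(k): 13:12 1:1  a_13=13

8, 9, 10, 11, 12, 13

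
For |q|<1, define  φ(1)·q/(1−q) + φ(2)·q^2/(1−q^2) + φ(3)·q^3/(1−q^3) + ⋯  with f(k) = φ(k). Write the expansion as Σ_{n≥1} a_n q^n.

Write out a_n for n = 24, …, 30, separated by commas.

[q^24] φ(1)=1,φ(2)=1,φ(3)=2,φ(4)=2,φ(6)=2,φ(8)=4,φ(12)=4,φ(24)=8 ⇒ 24
n=25: 25·1 5·5 1·25  φ→[20+4+1]=25
d|26:{26,13,2,1}  Σφ=12+12+1+1=26
[q^27] φ(1)=1,φ(3)=2,φ(9)=6,φ(27)=18 ⇒ 27
n=28: 1·28 2·14 4·7 7·4 14·2 28·1  φ→[1+1+2+6+6+12]=28
[q^29] φ(1)=1,φ(29)=28 ⇒ 29
q^30  k|30↦φ(k): 30:8 15:8 10:4 6:2 5:4 3:2 2:1 1:1  a_30=30

24, 25, 26, 27, 28, 29, 30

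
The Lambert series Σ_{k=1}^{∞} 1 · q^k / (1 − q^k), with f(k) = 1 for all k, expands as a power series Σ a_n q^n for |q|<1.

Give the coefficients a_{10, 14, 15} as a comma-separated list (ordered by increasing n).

4, 4, 4

d|10:{1,2,5,10}  Σf=1+1+1+1=4
q^14  k|14↦f(k): 14:1 7:1 2:1 1:1  a_14=4
q^15  k|15↦f(k): 15:1 5:1 3:1 1:1  a_15=4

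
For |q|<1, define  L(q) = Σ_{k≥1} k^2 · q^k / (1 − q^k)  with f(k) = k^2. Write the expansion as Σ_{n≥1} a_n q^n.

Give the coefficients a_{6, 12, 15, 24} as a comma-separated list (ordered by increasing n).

50, 210, 260, 850

d|6:{6,3,2,1}  Σf=36+9+4+1=50
n=12: 12·1 6·2 4·3 3·4 2·6 1·12  f→[144+36+16+9+4+1]=210
n=15: 15·1 5·3 3·5 1·15  f→[225+25+9+1]=260
d|24:{24,12,8,6,4,3,2,1}  Σf=576+144+64+36+16+9+4+1=850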